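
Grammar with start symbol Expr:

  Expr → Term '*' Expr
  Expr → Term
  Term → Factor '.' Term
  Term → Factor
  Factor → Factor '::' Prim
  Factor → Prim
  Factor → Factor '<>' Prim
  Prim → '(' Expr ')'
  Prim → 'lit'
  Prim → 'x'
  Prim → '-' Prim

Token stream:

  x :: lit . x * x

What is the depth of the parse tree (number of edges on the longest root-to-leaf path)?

5

[Expr [Term [Factor [Factor [Prim x]] :: [Prim lit]] . [Term [Factor [Prim x]]]] * [Expr [Term [Factor [Prim x]]]]]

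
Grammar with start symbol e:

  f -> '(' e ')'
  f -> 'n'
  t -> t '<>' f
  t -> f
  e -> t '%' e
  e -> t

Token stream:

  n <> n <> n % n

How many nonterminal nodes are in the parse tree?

[e [t [t [t [f n]] <> [f n]] <> [f n]] % [e [t [f n]]]]

10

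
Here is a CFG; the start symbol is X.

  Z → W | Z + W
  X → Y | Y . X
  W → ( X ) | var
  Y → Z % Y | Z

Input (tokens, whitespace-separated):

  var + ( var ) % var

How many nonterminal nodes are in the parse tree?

[X [Y [Z [Z [W var]] + [W ( [X [Y [Z [W var]]]] )]] % [Y [Z [W var]]]]]

13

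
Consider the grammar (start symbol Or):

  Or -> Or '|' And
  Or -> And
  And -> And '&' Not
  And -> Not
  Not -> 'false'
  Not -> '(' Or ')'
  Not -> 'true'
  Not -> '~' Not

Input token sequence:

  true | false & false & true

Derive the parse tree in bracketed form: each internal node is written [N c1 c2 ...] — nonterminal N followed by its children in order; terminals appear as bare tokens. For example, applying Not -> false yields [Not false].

Or
Or | And
And | And
Not | And
true | And
true | And & Not
true | And & Not & Not
true | Not & Not & Not
true | false & Not & Not
true | false & false & Not
true | false & false & true

[Or [Or [And [Not true]]] | [And [And [And [Not false]] & [Not false]] & [Not true]]]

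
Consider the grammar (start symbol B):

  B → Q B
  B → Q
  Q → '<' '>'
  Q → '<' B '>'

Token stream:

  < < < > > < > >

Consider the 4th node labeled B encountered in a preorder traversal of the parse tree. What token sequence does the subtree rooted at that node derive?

< >

[B [Q < [B [Q < [B [Q < >]] >] [B [Q < >]]] >]]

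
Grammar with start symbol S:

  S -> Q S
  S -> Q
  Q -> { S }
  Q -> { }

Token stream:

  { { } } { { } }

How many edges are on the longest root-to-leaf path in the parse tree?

5

[S [Q { [S [Q { }]] }] [S [Q { [S [Q { }]] }]]]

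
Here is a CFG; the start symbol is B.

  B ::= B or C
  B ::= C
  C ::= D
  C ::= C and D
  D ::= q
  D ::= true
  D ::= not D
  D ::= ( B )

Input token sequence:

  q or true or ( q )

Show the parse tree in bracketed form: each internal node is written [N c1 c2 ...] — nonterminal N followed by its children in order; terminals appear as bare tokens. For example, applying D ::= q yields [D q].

B
B or C
B or C or C
C or C or C
D or C or C
q or C or C
q or D or C
q or true or C
q or true or D
q or true or ( B )
q or true or ( C )
q or true or ( D )
q or true or ( q )

[B [B [B [C [D q]]] or [C [D true]]] or [C [D ( [B [C [D q]]] )]]]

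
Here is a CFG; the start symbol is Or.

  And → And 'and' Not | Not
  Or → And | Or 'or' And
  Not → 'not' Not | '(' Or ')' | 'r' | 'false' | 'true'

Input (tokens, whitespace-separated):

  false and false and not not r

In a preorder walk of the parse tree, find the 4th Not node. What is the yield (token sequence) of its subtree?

not r

[Or [And [And [And [Not false]] and [Not false]] and [Not not [Not not [Not r]]]]]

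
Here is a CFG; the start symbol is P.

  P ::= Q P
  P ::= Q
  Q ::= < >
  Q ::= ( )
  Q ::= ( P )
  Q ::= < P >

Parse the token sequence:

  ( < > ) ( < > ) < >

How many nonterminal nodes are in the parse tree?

10

[P [Q ( [P [Q < >]] )] [P [Q ( [P [Q < >]] )] [P [Q < >]]]]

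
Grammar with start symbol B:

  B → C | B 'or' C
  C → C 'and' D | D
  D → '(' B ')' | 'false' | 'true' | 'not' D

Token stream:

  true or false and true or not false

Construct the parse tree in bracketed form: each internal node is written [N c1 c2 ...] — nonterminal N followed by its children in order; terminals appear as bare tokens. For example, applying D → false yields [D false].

B
B or C
B or C or C
C or C or C
D or C or C
true or C or C
true or C and D or C
true or D and D or C
true or false and D or C
true or false and true or C
true or false and true or D
true or false and true or not D
true or false and true or not false

[B [B [B [C [D true]]] or [C [C [D false]] and [D true]]] or [C [D not [D false]]]]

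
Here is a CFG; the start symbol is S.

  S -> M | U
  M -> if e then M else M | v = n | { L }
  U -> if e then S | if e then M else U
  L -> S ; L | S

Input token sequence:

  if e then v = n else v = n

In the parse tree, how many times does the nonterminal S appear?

1

[S [M if e then [M v = n] else [M v = n]]]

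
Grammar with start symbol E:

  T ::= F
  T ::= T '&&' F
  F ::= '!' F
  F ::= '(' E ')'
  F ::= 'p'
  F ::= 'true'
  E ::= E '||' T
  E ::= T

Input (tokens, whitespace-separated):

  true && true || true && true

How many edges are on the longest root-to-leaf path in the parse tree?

5

[E [E [T [T [F true]] && [F true]]] || [T [T [F true]] && [F true]]]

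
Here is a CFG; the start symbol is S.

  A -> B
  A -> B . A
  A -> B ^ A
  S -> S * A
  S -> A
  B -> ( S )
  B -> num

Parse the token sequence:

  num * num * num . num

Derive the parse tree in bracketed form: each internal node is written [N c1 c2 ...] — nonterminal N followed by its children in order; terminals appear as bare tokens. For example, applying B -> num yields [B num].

S
S * A
S * A * A
A * A * A
B * A * A
num * A * A
num * B * A
num * num * A
num * num * B . A
num * num * num . A
num * num * num . B
num * num * num . num

[S [S [S [A [B num]]] * [A [B num]]] * [A [B num] . [A [B num]]]]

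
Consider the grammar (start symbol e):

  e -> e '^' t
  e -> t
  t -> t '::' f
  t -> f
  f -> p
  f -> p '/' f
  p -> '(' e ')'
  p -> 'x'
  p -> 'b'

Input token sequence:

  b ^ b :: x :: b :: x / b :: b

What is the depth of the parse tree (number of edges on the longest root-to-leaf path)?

[e [e [t [f [p b]]]] ^ [t [t [t [t [t [f [p b]]] :: [f [p x]]] :: [f [p b]]] :: [f [p x] / [f [p b]]]] :: [f [p b]]]]

8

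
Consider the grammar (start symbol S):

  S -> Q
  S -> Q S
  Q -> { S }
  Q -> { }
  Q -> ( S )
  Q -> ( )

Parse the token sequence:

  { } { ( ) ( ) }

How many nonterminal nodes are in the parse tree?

8

[S [Q { }] [S [Q { [S [Q ( )] [S [Q ( )]]] }]]]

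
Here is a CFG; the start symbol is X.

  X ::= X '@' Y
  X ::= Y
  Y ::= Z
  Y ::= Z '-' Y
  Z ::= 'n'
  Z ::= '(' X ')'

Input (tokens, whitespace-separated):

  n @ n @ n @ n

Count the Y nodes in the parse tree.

4

[X [X [X [X [Y [Z n]]] @ [Y [Z n]]] @ [Y [Z n]]] @ [Y [Z n]]]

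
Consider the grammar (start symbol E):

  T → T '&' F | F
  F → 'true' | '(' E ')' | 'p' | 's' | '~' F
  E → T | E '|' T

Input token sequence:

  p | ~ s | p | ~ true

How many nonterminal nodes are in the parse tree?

[E [E [E [E [T [F p]]] | [T [F ~ [F s]]]] | [T [F p]]] | [T [F ~ [F true]]]]

14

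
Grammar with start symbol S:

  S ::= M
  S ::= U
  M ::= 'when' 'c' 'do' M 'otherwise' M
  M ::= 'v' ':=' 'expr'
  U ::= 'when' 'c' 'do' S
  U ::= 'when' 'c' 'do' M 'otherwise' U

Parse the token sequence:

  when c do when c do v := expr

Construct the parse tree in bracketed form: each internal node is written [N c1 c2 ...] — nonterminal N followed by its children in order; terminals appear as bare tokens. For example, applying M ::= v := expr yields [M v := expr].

S
U
when c do S
when c do U
when c do when c do S
when c do when c do M
when c do when c do v := expr

[S [U when c do [S [U when c do [S [M v := expr]]]]]]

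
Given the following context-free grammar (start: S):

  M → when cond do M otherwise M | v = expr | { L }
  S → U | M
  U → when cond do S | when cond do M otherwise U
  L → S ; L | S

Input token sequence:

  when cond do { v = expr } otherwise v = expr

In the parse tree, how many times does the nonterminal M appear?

[S [M when cond do [M { [L [S [M v = expr]]] }] otherwise [M v = expr]]]

4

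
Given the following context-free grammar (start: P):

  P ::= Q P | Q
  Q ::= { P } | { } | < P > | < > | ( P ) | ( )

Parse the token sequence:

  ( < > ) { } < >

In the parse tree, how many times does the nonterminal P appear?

[P [Q ( [P [Q < >]] )] [P [Q { }] [P [Q < >]]]]

4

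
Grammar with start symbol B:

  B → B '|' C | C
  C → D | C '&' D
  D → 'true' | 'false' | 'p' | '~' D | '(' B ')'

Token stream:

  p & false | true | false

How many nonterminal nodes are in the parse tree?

11

[B [B [B [C [C [D p]] & [D false]]] | [C [D true]]] | [C [D false]]]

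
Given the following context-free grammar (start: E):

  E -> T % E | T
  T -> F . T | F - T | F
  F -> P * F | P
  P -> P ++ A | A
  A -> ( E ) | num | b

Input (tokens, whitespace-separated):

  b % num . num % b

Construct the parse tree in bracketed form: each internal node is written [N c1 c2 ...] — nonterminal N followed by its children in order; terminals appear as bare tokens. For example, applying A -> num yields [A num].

[E [T [F [P [A b]]]] % [E [T [F [P [A num]]] . [T [F [P [A num]]]]] % [E [T [F [P [A b]]]]]]]

E
T % E
F % E
P % E
A % E
b % E
b % T % E
b % F . T % E
b % P . T % E
b % A . T % E
b % num . T % E
b % num . F % E
b % num . P % E
b % num . A % E
b % num . num % E
b % num . num % T
b % num . num % F
b % num . num % P
b % num . num % A
b % num . num % b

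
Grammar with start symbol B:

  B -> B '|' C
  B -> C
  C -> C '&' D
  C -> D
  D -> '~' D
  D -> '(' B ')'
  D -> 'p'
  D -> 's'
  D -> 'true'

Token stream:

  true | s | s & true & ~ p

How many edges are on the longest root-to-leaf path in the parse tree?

5

[B [B [B [C [D true]]] | [C [D s]]] | [C [C [C [D s]] & [D true]] & [D ~ [D p]]]]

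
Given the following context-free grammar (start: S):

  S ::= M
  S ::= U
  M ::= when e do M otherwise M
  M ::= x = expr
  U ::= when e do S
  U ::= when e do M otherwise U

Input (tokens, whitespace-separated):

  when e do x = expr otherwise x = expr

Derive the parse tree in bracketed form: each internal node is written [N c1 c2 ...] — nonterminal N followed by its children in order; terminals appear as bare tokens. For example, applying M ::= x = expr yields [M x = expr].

[S [M when e do [M x = expr] otherwise [M x = expr]]]

S
M
when e do M otherwise M
when e do x = expr otherwise M
when e do x = expr otherwise x = expr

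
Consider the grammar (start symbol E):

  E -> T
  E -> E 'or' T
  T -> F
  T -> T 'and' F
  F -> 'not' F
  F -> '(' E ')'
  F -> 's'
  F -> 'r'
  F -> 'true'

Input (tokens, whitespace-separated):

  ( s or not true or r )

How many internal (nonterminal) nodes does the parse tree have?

[E [T [F ( [E [E [E [T [F s]]] or [T [F not [F true]]]] or [T [F r]]] )]]]

13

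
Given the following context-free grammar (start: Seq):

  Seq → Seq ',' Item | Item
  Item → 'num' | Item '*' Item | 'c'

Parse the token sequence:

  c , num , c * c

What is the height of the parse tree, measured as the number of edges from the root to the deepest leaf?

4

[Seq [Seq [Seq [Item c]] , [Item num]] , [Item [Item c] * [Item c]]]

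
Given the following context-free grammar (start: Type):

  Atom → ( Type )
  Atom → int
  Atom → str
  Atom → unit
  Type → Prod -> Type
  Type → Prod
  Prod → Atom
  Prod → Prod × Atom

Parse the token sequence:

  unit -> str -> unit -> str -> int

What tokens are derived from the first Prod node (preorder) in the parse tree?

[Type [Prod [Atom unit]] -> [Type [Prod [Atom str]] -> [Type [Prod [Atom unit]] -> [Type [Prod [Atom str]] -> [Type [Prod [Atom int]]]]]]]

unit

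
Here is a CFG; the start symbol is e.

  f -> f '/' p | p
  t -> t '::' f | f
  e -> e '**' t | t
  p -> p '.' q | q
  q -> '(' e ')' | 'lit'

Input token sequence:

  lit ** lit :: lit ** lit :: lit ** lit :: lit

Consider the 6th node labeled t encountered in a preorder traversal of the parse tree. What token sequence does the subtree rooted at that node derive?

[e [e [e [e [t [f [p [q lit]]]]] ** [t [t [f [p [q lit]]]] :: [f [p [q lit]]]]] ** [t [t [f [p [q lit]]]] :: [f [p [q lit]]]]] ** [t [t [f [p [q lit]]]] :: [f [p [q lit]]]]]

lit :: lit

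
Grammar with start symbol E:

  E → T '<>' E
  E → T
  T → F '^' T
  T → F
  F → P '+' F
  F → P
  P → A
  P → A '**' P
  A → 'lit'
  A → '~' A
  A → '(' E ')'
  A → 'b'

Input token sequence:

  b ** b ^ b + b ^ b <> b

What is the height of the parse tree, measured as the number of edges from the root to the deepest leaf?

[E [T [F [P [A b] ** [P [A b]]]] ^ [T [F [P [A b]] + [F [P [A b]]]] ^ [T [F [P [A b]]]]]] <> [E [T [F [P [A b]]]]]]

7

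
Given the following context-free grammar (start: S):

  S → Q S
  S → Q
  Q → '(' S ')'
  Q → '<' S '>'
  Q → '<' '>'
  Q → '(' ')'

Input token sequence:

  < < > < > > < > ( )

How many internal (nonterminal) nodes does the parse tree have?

[S [Q < [S [Q < >] [S [Q < >]]] >] [S [Q < >] [S [Q ( )]]]]

10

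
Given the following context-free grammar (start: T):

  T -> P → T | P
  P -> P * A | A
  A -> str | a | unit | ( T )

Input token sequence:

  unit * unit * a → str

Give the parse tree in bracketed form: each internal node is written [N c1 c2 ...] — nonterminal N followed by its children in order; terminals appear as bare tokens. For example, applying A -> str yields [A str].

T
P → T
P * A → T
P * A * A → T
A * A * A → T
unit * A * A → T
unit * unit * A → T
unit * unit * a → T
unit * unit * a → P
unit * unit * a → A
unit * unit * a → str

[T [P [P [P [A unit]] * [A unit]] * [A a]] → [T [P [A str]]]]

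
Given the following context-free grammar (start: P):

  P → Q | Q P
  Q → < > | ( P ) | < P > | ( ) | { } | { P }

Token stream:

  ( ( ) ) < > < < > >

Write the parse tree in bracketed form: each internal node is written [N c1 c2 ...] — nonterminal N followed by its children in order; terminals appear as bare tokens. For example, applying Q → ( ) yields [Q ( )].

[P [Q ( [P [Q ( )]] )] [P [Q < >] [P [Q < [P [Q < >]] >]]]]

P
Q P
( P ) P
( Q ) P
( ( ) ) P
( ( ) ) Q P
( ( ) ) < > P
( ( ) ) < > Q
( ( ) ) < > < P >
( ( ) ) < > < Q >
( ( ) ) < > < < > >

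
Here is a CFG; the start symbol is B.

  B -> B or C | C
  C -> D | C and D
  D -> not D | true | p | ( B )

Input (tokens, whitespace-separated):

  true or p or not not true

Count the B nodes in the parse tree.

3

[B [B [B [C [D true]]] or [C [D p]]] or [C [D not [D not [D true]]]]]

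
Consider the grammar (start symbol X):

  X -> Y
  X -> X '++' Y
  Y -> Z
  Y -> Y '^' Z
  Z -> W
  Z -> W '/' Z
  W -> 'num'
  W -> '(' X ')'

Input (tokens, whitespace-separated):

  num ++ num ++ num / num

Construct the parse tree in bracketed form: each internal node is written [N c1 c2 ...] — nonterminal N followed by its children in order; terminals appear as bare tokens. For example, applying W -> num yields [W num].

[X [X [X [Y [Z [W num]]]] ++ [Y [Z [W num]]]] ++ [Y [Z [W num] / [Z [W num]]]]]

X
X ++ Y
X ++ Y ++ Y
Y ++ Y ++ Y
Z ++ Y ++ Y
W ++ Y ++ Y
num ++ Y ++ Y
num ++ Z ++ Y
num ++ W ++ Y
num ++ num ++ Y
num ++ num ++ Z
num ++ num ++ W / Z
num ++ num ++ num / Z
num ++ num ++ num / W
num ++ num ++ num / num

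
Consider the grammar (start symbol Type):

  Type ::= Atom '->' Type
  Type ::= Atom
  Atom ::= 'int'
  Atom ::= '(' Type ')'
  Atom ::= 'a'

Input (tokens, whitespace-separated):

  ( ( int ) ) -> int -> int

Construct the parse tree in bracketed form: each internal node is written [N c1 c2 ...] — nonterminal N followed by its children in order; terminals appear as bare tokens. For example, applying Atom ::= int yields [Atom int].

[Type [Atom ( [Type [Atom ( [Type [Atom int]] )]] )] -> [Type [Atom int] -> [Type [Atom int]]]]

Type
Atom -> Type
( Type ) -> Type
( Atom ) -> Type
( ( Type ) ) -> Type
( ( Atom ) ) -> Type
( ( int ) ) -> Type
( ( int ) ) -> Atom -> Type
( ( int ) ) -> int -> Type
( ( int ) ) -> int -> Atom
( ( int ) ) -> int -> int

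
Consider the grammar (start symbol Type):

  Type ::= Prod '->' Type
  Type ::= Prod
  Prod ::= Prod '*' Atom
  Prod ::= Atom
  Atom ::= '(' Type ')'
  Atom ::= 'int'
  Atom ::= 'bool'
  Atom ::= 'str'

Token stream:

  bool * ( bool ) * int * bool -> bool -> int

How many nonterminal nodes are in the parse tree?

18

[Type [Prod [Prod [Prod [Prod [Atom bool]] * [Atom ( [Type [Prod [Atom bool]]] )]] * [Atom int]] * [Atom bool]] -> [Type [Prod [Atom bool]] -> [Type [Prod [Atom int]]]]]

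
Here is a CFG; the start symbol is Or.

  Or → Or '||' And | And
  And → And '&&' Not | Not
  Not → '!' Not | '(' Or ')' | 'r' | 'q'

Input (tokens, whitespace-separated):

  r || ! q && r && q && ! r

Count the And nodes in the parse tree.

5

[Or [Or [And [Not r]]] || [And [And [And [And [Not ! [Not q]]] && [Not r]] && [Not q]] && [Not ! [Not r]]]]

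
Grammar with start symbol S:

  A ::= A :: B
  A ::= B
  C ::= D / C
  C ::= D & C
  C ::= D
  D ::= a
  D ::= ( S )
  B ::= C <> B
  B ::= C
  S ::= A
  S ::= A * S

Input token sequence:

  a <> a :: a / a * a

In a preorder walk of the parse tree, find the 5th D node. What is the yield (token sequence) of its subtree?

a

[S [A [A [B [C [D a]] <> [B [C [D a]]]]] :: [B [C [D a] / [C [D a]]]]] * [S [A [B [C [D a]]]]]]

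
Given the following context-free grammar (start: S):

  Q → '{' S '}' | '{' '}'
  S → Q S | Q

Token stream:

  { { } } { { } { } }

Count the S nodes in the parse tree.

[S [Q { [S [Q { }]] }] [S [Q { [S [Q { }] [S [Q { }]]] }]]]

5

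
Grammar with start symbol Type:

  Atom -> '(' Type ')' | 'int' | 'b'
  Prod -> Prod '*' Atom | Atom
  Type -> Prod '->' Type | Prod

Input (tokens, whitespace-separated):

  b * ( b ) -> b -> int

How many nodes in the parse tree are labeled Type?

4

[Type [Prod [Prod [Atom b]] * [Atom ( [Type [Prod [Atom b]]] )]] -> [Type [Prod [Atom b]] -> [Type [Prod [Atom int]]]]]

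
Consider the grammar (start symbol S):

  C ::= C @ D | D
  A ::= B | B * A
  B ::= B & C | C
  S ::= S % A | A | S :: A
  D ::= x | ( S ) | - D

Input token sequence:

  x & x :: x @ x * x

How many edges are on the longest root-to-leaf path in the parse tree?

[S [S [A [B [B [C [D x]]] & [C [D x]]]]] :: [A [B [C [C [D x]] @ [D x]]] * [A [B [C [D x]]]]]]

7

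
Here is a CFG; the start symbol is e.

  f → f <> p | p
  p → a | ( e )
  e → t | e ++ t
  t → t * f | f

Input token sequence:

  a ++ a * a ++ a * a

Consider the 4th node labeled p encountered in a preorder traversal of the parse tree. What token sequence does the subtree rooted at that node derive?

[e [e [e [t [f [p a]]]] ++ [t [t [f [p a]]] * [f [p a]]]] ++ [t [t [f [p a]]] * [f [p a]]]]

a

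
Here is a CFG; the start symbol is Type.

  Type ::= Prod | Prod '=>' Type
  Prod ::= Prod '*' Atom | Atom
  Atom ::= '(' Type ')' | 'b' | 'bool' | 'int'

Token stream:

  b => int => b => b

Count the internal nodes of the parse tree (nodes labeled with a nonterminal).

[Type [Prod [Atom b]] => [Type [Prod [Atom int]] => [Type [Prod [Atom b]] => [Type [Prod [Atom b]]]]]]

12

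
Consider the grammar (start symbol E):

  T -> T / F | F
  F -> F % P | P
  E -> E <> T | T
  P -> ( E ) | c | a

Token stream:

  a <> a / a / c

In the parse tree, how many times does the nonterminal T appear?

4

[E [E [T [F [P a]]]] <> [T [T [T [F [P a]]] / [F [P a]]] / [F [P c]]]]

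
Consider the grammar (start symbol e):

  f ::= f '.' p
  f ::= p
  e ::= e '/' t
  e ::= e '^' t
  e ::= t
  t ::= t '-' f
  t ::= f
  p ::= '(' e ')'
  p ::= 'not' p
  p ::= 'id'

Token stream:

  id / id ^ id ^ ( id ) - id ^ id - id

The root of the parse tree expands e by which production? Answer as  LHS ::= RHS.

e ::= e '^' t

[e [e [e [e [e [t [f [p id]]]] / [t [f [p id]]]] ^ [t [f [p id]]]] ^ [t [t [f [p ( [e [t [f [p id]]]] )]]] - [f [p id]]]] ^ [t [t [f [p id]]] - [f [p id]]]]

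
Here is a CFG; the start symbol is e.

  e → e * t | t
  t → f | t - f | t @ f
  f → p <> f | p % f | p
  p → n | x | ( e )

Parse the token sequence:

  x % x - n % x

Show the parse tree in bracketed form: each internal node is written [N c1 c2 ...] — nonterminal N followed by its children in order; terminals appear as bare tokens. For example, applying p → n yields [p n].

[e [t [t [f [p x] % [f [p x]]]] - [f [p n] % [f [p x]]]]]

e
t
t - f
f - f
p % f - f
x % f - f
x % p - f
x % x - f
x % x - p % f
x % x - n % f
x % x - n % p
x % x - n % x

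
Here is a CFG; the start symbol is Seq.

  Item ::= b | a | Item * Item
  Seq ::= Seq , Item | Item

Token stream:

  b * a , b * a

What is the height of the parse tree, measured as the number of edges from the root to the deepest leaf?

4

[Seq [Seq [Item [Item b] * [Item a]]] , [Item [Item b] * [Item a]]]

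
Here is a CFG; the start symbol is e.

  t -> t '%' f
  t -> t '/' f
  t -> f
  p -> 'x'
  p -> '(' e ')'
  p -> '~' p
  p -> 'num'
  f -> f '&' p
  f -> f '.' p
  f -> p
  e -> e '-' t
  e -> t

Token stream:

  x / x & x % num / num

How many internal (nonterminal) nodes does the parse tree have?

15

[e [t [t [t [t [f [p x]]] / [f [f [p x]] & [p x]]] % [f [p num]]] / [f [p num]]]]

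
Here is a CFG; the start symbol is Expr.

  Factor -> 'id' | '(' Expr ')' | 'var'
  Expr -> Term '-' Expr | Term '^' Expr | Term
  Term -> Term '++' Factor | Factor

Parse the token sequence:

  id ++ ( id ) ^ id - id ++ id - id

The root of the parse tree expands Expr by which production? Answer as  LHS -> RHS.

Expr -> Term '^' Expr

[Expr [Term [Term [Factor id]] ++ [Factor ( [Expr [Term [Factor id]]] )]] ^ [Expr [Term [Factor id]] - [Expr [Term [Term [Factor id]] ++ [Factor id]] - [Expr [Term [Factor id]]]]]]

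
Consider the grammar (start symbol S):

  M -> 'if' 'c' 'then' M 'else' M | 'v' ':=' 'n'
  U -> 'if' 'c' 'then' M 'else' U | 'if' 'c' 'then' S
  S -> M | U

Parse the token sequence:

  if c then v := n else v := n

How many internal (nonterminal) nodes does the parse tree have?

[S [M if c then [M v := n] else [M v := n]]]

4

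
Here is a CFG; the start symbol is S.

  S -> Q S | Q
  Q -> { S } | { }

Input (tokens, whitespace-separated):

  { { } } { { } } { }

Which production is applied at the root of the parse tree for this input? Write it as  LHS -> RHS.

[S [Q { [S [Q { }]] }] [S [Q { [S [Q { }]] }] [S [Q { }]]]]

S -> Q S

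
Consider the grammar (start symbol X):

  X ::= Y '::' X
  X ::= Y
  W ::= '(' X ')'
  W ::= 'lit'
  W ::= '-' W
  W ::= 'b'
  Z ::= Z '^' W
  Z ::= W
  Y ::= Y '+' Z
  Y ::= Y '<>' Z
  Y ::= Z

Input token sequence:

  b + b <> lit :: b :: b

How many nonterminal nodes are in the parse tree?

18

[X [Y [Y [Y [Z [W b]]] + [Z [W b]]] <> [Z [W lit]]] :: [X [Y [Z [W b]]] :: [X [Y [Z [W b]]]]]]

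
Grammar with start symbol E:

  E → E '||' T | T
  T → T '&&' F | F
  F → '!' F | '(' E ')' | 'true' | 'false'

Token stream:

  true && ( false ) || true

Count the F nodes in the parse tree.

[E [E [T [T [F true]] && [F ( [E [T [F false]]] )]]] || [T [F true]]]

4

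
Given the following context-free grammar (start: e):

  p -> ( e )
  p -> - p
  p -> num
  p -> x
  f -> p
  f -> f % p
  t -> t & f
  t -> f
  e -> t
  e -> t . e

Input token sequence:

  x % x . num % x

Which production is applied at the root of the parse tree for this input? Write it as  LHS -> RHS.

e -> t . e

[e [t [f [f [p x]] % [p x]]] . [e [t [f [f [p num]] % [p x]]]]]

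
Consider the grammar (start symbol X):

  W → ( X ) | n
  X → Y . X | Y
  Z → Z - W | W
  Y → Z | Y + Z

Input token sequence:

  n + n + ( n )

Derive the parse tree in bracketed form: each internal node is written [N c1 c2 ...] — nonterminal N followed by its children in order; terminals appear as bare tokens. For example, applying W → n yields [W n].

X
Y
Y + Z
Y + Z + Z
Z + Z + Z
W + Z + Z
n + Z + Z
n + W + Z
n + n + Z
n + n + W
n + n + ( X )
n + n + ( Y )
n + n + ( Z )
n + n + ( W )
n + n + ( n )

[X [Y [Y [Y [Z [W n]]] + [Z [W n]]] + [Z [W ( [X [Y [Z [W n]]]] )]]]]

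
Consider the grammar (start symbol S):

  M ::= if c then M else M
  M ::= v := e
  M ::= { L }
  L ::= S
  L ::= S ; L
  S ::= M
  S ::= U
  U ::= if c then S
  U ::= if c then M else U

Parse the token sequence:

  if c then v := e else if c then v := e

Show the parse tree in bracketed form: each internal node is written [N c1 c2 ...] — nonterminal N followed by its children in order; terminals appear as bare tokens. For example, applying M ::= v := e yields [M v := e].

[S [U if c then [M v := e] else [U if c then [S [M v := e]]]]]

S
U
if c then M else U
if c then v := e else U
if c then v := e else if c then S
if c then v := e else if c then M
if c then v := e else if c then v := e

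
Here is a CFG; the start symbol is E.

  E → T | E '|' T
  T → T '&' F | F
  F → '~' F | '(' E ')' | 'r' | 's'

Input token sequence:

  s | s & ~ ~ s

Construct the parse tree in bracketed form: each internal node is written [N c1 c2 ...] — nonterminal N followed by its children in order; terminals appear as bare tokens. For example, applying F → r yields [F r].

E
E | T
T | T
F | T
s | T
s | T & F
s | F & F
s | s & F
s | s & ~ F
s | s & ~ ~ F
s | s & ~ ~ s

[E [E [T [F s]]] | [T [T [F s]] & [F ~ [F ~ [F s]]]]]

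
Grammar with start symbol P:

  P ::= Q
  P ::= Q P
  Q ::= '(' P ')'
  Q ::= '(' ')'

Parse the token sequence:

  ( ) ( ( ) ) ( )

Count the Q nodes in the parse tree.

[P [Q ( )] [P [Q ( [P [Q ( )]] )] [P [Q ( )]]]]

4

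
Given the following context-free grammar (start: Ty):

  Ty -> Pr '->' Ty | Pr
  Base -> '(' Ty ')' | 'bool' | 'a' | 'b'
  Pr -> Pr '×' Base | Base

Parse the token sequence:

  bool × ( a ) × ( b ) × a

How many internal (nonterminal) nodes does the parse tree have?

[Ty [Pr [Pr [Pr [Pr [Base bool]] × [Base ( [Ty [Pr [Base a]]] )]] × [Base ( [Ty [Pr [Base b]]] )]] × [Base a]]]

15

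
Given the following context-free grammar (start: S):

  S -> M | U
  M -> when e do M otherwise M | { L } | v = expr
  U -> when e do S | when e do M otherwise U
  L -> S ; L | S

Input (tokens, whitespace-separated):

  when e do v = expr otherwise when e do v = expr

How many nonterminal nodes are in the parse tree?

6

[S [U when e do [M v = expr] otherwise [U when e do [S [M v = expr]]]]]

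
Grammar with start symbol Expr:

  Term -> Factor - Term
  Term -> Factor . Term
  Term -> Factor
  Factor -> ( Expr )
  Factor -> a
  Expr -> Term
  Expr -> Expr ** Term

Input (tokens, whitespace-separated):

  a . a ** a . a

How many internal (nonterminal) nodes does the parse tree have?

10

[Expr [Expr [Term [Factor a] . [Term [Factor a]]]] ** [Term [Factor a] . [Term [Factor a]]]]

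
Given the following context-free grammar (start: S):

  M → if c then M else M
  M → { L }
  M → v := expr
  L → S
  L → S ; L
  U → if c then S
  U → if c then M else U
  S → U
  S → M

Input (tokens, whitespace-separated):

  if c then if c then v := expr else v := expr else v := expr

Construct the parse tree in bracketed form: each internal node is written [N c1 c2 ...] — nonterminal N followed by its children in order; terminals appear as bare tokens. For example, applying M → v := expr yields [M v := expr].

[S [M if c then [M if c then [M v := expr] else [M v := expr]] else [M v := expr]]]

S
M
if c then M else M
if c then if c then M else M else M
if c then if c then v := expr else M else M
if c then if c then v := expr else v := expr else M
if c then if c then v := expr else v := expr else v := expr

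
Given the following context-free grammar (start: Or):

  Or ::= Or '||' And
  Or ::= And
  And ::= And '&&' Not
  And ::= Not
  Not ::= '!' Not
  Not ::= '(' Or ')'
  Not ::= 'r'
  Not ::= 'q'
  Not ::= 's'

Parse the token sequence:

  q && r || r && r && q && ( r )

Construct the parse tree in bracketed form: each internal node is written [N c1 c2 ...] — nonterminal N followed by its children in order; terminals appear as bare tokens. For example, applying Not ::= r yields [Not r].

[Or [Or [And [And [Not q]] && [Not r]]] || [And [And [And [And [Not r]] && [Not r]] && [Not q]] && [Not ( [Or [And [Not r]]] )]]]

Or
Or || And
And || And
And && Not || And
Not && Not || And
q && Not || And
q && r || And
q && r || And && Not
q && r || And && Not && Not
q && r || And && Not && Not && Not
q && r || Not && Not && Not && Not
q && r || r && Not && Not && Not
q && r || r && r && Not && Not
q && r || r && r && q && Not
q && r || r && r && q && ( Or )
q && r || r && r && q && ( And )
q && r || r && r && q && ( Not )
q && r || r && r && q && ( r )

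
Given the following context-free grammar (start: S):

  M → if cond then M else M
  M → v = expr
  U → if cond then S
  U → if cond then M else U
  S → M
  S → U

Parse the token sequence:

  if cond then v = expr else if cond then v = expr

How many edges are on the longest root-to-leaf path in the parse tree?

[S [U if cond then [M v = expr] else [U if cond then [S [M v = expr]]]]]

5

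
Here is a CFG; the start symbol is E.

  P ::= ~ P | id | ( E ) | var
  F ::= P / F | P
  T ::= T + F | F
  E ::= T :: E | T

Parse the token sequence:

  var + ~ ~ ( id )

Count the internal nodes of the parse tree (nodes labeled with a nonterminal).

[E [T [T [F [P var]]] + [F [P ~ [P ~ [P ( [E [T [F [P id]]]] )]]]]]]

13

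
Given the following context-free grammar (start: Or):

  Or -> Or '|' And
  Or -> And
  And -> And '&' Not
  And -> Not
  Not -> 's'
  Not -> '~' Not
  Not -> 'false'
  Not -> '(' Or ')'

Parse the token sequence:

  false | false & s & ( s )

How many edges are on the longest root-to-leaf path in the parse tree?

6

[Or [Or [And [Not false]]] | [And [And [And [Not false]] & [Not s]] & [Not ( [Or [And [Not s]]] )]]]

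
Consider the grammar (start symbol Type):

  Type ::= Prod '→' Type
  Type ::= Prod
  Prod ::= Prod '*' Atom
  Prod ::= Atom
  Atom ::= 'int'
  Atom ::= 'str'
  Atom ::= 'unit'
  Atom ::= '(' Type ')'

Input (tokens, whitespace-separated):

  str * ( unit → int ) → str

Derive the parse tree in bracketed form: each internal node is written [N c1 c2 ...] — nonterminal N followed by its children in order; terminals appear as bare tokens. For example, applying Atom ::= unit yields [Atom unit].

[Type [Prod [Prod [Atom str]] * [Atom ( [Type [Prod [Atom unit]] → [Type [Prod [Atom int]]]] )]] → [Type [Prod [Atom str]]]]

Type
Prod → Type
Prod * Atom → Type
Atom * Atom → Type
str * Atom → Type
str * ( Type ) → Type
str * ( Prod → Type ) → Type
str * ( Atom → Type ) → Type
str * ( unit → Type ) → Type
str * ( unit → Prod ) → Type
str * ( unit → Atom ) → Type
str * ( unit → int ) → Type
str * ( unit → int ) → Prod
str * ( unit → int ) → Atom
str * ( unit → int ) → str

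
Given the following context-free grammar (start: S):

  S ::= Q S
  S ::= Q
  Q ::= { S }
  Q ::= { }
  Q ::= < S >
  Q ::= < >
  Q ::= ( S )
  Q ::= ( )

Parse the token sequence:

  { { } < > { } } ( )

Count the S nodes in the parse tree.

5

[S [Q { [S [Q { }] [S [Q < >] [S [Q { }]]]] }] [S [Q ( )]]]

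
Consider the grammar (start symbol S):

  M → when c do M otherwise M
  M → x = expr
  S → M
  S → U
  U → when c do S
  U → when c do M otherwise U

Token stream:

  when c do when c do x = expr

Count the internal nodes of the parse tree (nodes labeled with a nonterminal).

[S [U when c do [S [U when c do [S [M x = expr]]]]]]

6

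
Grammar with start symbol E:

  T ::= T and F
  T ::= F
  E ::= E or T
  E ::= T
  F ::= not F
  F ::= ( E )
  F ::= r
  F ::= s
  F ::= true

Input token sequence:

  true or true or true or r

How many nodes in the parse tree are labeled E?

4

[E [E [E [E [T [F true]]] or [T [F true]]] or [T [F true]]] or [T [F r]]]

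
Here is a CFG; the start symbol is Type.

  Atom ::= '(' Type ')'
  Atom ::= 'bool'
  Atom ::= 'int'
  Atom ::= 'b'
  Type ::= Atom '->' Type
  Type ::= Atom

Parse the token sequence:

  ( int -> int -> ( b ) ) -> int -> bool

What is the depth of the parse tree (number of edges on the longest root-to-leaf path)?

8

[Type [Atom ( [Type [Atom int] -> [Type [Atom int] -> [Type [Atom ( [Type [Atom b]] )]]]] )] -> [Type [Atom int] -> [Type [Atom bool]]]]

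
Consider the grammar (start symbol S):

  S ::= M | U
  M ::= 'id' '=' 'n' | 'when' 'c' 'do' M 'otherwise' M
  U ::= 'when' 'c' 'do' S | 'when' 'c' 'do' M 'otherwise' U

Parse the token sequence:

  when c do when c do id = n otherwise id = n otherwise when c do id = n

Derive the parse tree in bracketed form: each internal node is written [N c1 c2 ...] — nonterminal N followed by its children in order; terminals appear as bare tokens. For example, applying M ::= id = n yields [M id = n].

[S [U when c do [M when c do [M id = n] otherwise [M id = n]] otherwise [U when c do [S [M id = n]]]]]

S
U
when c do M otherwise U
when c do when c do M otherwise M otherwise U
when c do when c do id = n otherwise M otherwise U
when c do when c do id = n otherwise id = n otherwise U
when c do when c do id = n otherwise id = n otherwise when c do S
when c do when c do id = n otherwise id = n otherwise when c do M
when c do when c do id = n otherwise id = n otherwise when c do id = n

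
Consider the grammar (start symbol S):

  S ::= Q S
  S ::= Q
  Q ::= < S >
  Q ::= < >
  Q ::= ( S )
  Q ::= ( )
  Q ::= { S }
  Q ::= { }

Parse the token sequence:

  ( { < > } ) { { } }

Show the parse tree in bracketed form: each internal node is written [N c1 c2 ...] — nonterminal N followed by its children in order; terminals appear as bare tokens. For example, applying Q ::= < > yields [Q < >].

[S [Q ( [S [Q { [S [Q < >]] }]] )] [S [Q { [S [Q { }]] }]]]

S
Q S
( S ) S
( Q ) S
( { S } ) S
( { Q } ) S
( { < > } ) S
( { < > } ) Q
( { < > } ) { S }
( { < > } ) { Q }
( { < > } ) { { } }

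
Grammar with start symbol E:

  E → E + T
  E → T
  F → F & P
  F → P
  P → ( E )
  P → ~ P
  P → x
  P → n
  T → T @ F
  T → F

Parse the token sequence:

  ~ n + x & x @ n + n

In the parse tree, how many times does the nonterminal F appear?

5

[E [E [E [T [F [P ~ [P n]]]]] + [T [T [F [F [P x]] & [P x]]] @ [F [P n]]]] + [T [F [P n]]]]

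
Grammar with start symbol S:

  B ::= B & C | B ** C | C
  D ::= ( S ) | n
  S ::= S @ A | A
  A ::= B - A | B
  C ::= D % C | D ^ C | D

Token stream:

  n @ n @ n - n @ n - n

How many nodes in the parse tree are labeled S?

[S [S [S [S [A [B [C [D n]]]]] @ [A [B [C [D n]]]]] @ [A [B [C [D n]]] - [A [B [C [D n]]]]]] @ [A [B [C [D n]]] - [A [B [C [D n]]]]]]

4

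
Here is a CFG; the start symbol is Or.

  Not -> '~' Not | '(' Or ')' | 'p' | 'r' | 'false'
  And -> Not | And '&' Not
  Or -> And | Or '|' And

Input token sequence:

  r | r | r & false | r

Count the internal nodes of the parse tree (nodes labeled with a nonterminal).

14

[Or [Or [Or [Or [And [Not r]]] | [And [Not r]]] | [And [And [Not r]] & [Not false]]] | [And [Not r]]]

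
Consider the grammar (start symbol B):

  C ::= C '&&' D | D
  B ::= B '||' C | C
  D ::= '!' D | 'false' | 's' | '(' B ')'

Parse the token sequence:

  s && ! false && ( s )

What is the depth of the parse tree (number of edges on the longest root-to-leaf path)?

[B [C [C [C [D s]] && [D ! [D false]]] && [D ( [B [C [D s]]] )]]]

6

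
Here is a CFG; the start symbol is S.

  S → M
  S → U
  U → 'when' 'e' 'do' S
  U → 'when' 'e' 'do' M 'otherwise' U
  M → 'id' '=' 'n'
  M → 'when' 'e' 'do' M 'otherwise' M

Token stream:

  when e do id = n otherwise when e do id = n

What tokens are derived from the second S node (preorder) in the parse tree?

id = n

[S [U when e do [M id = n] otherwise [U when e do [S [M id = n]]]]]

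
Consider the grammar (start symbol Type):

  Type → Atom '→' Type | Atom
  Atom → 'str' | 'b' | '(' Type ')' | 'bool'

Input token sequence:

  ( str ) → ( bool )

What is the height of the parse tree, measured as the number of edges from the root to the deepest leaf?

5

[Type [Atom ( [Type [Atom str]] )] → [Type [Atom ( [Type [Atom bool]] )]]]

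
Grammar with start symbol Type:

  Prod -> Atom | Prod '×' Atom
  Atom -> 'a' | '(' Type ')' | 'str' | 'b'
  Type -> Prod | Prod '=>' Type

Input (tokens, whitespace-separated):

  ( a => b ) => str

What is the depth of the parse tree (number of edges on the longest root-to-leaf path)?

7

[Type [Prod [Atom ( [Type [Prod [Atom a]] => [Type [Prod [Atom b]]]] )]] => [Type [Prod [Atom str]]]]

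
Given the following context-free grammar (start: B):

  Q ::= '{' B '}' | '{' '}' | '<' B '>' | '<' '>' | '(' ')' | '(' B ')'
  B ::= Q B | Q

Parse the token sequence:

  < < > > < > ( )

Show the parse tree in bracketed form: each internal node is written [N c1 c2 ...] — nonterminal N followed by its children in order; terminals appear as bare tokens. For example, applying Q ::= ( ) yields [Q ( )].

[B [Q < [B [Q < >]] >] [B [Q < >] [B [Q ( )]]]]

B
Q B
< B > B
< Q > B
< < > > B
< < > > Q B
< < > > < > B
< < > > < > Q
< < > > < > ( )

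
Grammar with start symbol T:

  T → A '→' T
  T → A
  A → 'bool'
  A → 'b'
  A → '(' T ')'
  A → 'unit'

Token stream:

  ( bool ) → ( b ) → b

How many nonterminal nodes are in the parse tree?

[T [A ( [T [A bool]] )] → [T [A ( [T [A b]] )] → [T [A b]]]]

10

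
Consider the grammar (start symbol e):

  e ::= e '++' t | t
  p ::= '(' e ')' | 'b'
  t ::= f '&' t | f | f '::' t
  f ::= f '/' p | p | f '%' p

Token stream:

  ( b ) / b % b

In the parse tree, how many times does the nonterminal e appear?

[e [t [f [f [f [p ( [e [t [f [p b]]]] )]] / [p b]] % [p b]]]]

2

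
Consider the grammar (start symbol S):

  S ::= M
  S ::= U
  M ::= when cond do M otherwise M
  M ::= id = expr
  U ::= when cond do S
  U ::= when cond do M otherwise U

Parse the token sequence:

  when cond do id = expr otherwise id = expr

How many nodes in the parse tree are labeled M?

3

[S [M when cond do [M id = expr] otherwise [M id = expr]]]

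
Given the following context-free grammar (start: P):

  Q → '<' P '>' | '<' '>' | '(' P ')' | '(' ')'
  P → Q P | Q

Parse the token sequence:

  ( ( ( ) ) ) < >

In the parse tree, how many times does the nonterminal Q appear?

4

[P [Q ( [P [Q ( [P [Q ( )]] )]] )] [P [Q < >]]]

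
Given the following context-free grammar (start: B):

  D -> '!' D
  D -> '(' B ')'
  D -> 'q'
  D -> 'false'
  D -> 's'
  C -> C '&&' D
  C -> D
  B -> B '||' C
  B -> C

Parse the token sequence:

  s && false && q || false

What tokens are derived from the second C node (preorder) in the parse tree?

[B [B [C [C [C [D s]] && [D false]] && [D q]]] || [C [D false]]]

s && false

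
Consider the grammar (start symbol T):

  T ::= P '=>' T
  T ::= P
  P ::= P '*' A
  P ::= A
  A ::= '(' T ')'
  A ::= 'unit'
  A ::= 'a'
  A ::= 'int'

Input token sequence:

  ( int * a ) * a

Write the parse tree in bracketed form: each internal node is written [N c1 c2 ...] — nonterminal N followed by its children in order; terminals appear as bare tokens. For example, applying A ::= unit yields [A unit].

[T [P [P [A ( [T [P [P [A int]] * [A a]]] )]] * [A a]]]

T
P
P * A
A * A
( T ) * A
( P ) * A
( P * A ) * A
( A * A ) * A
( int * A ) * A
( int * a ) * A
( int * a ) * a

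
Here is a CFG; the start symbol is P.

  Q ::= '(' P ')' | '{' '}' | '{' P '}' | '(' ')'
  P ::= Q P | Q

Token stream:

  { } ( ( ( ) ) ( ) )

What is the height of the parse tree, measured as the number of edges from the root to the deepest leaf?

7

[P [Q { }] [P [Q ( [P [Q ( [P [Q ( )]] )] [P [Q ( )]]] )]]]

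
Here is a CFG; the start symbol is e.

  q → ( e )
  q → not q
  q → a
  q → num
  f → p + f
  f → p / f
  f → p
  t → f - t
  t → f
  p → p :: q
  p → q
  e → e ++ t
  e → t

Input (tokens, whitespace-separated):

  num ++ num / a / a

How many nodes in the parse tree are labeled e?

[e [e [t [f [p [q num]]]]] ++ [t [f [p [q num]] / [f [p [q a]] / [f [p [q a]]]]]]]

2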